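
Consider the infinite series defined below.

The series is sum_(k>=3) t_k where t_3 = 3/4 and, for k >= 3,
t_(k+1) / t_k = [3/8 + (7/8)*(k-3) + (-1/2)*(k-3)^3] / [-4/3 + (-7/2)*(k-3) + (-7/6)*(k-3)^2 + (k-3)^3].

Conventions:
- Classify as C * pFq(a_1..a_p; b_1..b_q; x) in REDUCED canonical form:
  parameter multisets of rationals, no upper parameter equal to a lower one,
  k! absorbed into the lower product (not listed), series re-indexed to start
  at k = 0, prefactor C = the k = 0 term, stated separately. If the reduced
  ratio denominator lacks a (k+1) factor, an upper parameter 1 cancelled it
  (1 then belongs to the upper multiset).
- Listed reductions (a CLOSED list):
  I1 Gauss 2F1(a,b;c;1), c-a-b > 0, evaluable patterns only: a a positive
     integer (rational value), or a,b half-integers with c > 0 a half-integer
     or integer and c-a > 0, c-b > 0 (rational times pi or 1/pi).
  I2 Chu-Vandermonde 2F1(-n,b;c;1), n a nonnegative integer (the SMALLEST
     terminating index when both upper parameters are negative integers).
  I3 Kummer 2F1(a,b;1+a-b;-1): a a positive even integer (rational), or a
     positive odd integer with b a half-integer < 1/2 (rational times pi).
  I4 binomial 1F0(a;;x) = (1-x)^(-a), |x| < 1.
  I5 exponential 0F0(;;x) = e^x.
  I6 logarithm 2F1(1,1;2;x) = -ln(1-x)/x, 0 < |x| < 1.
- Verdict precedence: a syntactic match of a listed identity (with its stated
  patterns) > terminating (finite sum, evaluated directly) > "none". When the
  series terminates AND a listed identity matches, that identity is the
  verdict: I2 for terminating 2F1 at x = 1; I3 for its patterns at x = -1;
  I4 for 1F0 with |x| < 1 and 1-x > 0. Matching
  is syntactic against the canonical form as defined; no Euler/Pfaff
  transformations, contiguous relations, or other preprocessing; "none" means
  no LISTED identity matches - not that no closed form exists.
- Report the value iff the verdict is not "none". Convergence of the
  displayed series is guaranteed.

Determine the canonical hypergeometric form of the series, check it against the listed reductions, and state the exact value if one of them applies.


Prefactor 3/4, argument -1/2: 2F1 with upper {-3/2, 1} over lower {-8/3}. Verdict: none - at argument -1/2 the multisets {-3/2, 1} ; {-8/3} match no listed identity.

Key step: t_0 being 3/4, the ratio is unreduced: k + 1/2 divides both sides (C = 3/4, x = -1/2).
Ratio: r(k) = (-1/2) * (k-3/2) (k+1) / [(k-8/3) (k+1)] - rational in k, leading ratio (-1/2); with t_0 = 3/4, classification follows.


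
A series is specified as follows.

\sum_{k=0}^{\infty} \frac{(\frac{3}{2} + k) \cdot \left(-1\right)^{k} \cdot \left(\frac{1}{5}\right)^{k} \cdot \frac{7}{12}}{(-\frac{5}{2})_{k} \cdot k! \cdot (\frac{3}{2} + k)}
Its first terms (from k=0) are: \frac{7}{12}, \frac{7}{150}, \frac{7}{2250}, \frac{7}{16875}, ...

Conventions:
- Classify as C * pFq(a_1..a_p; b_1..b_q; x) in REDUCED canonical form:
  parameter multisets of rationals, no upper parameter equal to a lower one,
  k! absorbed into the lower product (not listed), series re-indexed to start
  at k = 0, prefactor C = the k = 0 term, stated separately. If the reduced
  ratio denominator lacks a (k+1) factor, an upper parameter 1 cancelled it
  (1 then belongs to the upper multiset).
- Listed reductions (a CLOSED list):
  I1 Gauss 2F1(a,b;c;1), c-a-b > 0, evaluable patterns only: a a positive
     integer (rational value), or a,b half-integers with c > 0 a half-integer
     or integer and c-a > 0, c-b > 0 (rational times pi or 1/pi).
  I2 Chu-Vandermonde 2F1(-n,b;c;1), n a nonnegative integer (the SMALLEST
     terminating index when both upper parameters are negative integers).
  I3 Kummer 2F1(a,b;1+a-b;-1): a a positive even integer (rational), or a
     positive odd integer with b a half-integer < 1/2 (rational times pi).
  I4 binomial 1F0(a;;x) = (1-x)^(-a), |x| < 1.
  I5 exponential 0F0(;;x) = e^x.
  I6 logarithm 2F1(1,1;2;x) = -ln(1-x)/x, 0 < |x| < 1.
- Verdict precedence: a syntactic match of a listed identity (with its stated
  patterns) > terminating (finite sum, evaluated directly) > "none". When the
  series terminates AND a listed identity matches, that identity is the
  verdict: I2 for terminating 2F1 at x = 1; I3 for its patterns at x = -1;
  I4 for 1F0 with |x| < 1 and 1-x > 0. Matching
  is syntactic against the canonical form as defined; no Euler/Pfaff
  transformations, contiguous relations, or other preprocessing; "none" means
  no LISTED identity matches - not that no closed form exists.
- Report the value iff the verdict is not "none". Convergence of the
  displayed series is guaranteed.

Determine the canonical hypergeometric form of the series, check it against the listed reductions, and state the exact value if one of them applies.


The series (x = -\frac{1}{5}) is 0F1: upper {-}, lower {-\frac{5}{2}}, prefactor \frac{7}{12}. Verdict: none - at argument -\frac{1}{5} the multisets {-} ; {-\frac{5}{2}} match no listed identity.

Key observation: t_0 being \frac{7}{12}, striking the common factor k + 3/2 reduces the term (C = 7/12, x = -1/5).
Adjacent-term ratio: r(k) = -\frac{1}{5} * 1 / [(k-\frac{5}{2}) (k+1)] - poly over poly, x = -\frac{1}{5} from leading terms; C = \frac{7}{12} at k = 0.


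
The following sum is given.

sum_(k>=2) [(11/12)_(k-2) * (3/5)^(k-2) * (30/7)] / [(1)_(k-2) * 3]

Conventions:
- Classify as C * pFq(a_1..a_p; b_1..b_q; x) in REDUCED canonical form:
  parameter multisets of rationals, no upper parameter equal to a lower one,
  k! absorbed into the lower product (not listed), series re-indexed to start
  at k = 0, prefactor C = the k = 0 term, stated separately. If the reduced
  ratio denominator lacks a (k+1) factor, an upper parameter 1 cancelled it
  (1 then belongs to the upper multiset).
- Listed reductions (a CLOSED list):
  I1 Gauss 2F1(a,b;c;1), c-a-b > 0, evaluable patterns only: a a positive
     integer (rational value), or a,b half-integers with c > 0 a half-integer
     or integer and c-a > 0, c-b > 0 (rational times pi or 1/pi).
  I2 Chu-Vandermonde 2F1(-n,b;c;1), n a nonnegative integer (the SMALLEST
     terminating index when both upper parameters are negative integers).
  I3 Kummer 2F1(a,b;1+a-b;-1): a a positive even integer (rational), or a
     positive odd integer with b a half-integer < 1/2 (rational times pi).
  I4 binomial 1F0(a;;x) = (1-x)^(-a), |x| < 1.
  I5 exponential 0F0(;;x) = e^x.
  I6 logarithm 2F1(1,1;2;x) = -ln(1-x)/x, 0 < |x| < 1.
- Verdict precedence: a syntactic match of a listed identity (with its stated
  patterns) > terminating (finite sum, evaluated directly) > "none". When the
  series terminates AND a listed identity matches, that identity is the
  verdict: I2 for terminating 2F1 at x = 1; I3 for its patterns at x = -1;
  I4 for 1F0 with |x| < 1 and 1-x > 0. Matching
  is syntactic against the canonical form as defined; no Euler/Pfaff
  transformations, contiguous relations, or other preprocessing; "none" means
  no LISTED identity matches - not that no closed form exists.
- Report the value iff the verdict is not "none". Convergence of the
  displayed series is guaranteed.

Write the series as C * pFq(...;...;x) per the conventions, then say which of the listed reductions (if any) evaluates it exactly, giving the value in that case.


Key step: from the first term 10/7: (1)_k (C = 10/7, x = 3/5) is k! itself.
Step ratio: r(k) = (3/5) * (k+11/12) / [(k+1)] ; factor over Q: parameters, x = (3/5), and C = 10/7.

Canonical form: C = 10/7 times 1F0 with upper {11/12}, lower {-}, x = 3/5. Verdict: this is the I4 binomial reduction (the 1F0 binomial series: exponent -11/12, x = 3/5). Sum: (10/7) * (2/5)^(-11/12).


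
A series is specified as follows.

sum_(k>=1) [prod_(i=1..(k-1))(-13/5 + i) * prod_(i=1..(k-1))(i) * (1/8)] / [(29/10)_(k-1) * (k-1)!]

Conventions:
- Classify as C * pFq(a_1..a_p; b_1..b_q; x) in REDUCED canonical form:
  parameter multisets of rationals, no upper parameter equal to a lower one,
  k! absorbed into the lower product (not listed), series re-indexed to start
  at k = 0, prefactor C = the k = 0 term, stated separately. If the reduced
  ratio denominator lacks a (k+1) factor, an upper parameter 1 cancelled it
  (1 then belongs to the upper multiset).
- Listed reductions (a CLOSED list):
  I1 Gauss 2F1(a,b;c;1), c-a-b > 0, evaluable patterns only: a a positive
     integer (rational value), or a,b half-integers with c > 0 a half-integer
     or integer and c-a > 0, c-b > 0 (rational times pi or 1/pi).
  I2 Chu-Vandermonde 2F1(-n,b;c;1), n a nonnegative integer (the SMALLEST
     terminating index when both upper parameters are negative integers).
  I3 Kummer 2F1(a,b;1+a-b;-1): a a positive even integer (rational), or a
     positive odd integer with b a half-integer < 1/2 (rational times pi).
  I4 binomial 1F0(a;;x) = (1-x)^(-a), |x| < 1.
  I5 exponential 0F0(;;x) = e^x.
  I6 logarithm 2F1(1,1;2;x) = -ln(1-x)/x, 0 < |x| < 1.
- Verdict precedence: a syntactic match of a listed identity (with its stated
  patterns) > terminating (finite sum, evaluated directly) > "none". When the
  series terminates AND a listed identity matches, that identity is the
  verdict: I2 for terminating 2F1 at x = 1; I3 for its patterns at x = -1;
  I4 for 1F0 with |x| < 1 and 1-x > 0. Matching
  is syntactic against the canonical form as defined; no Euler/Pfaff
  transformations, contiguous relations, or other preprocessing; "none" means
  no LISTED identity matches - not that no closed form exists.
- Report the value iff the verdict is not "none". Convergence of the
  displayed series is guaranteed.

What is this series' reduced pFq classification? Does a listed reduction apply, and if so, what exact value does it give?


With C = 1/8: the canonical form is 2F1(-8/5, 1; 29/10; 1). Verdict at x = 1: Gauss (I1, integer-parameter pattern) matches (x = 1: the Gamma ratio telescopes since c-a-b = 7/2 > 0 and a = 1 in Z>0). Its exact value is 19/280.

Key step: t_0 = 1/8 here, and the running product (C = 1/8, x = 1) telescopes to a rising factorial.
Ratio: r(k) = 1 * (k-8/5) (k+1) / [(k+29/10) (k+1)] - rational in k, leading ratio 1; with t_0 = 1/8, classification follows.


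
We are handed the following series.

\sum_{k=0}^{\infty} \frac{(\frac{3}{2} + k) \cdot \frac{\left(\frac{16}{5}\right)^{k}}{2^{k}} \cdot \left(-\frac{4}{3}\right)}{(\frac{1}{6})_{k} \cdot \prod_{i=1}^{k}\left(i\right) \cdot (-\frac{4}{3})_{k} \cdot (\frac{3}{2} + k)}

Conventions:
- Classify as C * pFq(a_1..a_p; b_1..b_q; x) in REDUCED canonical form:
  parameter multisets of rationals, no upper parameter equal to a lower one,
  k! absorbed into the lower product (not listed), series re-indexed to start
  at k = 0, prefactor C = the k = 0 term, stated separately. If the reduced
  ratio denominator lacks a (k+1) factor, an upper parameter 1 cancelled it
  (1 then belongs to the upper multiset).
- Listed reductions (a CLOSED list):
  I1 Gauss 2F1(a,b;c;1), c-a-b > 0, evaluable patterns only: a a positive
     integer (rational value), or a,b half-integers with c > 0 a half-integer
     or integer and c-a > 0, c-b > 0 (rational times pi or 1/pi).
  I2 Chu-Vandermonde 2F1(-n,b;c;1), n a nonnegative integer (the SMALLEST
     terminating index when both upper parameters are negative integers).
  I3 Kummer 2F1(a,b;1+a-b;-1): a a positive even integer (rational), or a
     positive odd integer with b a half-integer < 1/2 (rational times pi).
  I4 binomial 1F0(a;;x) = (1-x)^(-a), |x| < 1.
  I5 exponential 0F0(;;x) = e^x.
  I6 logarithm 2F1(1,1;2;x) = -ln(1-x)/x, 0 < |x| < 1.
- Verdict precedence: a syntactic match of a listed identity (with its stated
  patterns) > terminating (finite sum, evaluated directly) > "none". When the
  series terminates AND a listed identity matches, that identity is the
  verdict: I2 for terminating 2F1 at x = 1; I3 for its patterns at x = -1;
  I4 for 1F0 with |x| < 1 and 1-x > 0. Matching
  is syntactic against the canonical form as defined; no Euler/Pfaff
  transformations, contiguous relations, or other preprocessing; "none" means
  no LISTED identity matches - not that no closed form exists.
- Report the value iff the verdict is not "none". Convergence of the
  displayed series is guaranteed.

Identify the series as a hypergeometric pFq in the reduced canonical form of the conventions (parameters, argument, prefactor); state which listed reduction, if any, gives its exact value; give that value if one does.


First insight: t_0 being -\frac{4}{3}, the two k-th powers (prefactor -4/3) combine into one argument.
Consecutive-term ratio: r(k) = \frac{8}{5} * 1 / [(k-\frac{4}{3}) (k+\frac{1}{6}) (k+1)] - rational in k, leading ratio \frac{8}{5}; with t_0 = -\frac{4}{3}, classification follows.

Canonical form: C = -\frac{4}{3} times 0F2 with upper {-}, lower {-\frac{4}{3}, \frac{1}{6}}, x = \frac{8}{5}. Verdict: none - at argument \frac{8}{5} the multisets {-} ; {-\frac{4}{3}, \frac{1}{6}} match no listed identity.


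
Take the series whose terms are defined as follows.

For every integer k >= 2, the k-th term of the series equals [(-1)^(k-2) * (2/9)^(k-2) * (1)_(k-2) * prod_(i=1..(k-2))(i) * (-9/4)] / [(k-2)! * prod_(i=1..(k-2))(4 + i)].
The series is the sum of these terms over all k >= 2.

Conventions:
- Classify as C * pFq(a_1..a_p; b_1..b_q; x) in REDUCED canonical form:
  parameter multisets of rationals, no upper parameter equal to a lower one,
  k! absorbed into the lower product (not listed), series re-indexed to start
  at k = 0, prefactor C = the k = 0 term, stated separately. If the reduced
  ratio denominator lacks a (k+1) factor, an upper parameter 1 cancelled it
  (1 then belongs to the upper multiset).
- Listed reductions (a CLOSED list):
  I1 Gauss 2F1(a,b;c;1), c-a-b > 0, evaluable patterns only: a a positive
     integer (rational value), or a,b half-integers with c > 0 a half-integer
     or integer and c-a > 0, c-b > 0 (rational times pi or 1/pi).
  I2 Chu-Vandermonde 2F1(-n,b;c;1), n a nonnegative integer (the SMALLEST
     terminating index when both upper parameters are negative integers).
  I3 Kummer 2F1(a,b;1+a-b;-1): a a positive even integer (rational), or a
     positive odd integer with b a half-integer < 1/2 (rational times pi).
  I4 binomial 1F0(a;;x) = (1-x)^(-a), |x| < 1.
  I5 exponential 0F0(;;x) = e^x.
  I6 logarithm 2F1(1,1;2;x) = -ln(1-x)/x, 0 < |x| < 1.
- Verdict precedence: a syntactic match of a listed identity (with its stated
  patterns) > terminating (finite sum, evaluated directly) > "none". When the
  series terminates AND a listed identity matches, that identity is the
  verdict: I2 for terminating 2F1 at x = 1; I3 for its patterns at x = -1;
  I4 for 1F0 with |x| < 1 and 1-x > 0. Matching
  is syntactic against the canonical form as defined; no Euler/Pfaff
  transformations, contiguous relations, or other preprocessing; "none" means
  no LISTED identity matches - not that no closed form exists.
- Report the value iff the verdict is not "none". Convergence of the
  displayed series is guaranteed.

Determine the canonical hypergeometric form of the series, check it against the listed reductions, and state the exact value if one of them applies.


The series (x = -2/9) is 2F1: upper {1, 1}, lower {5}, prefactor -9/4. Verdict: no listed reduction: x = -2/9 and upper {1, 1} fail every I1-I6 pattern.

First insight: with t_0 = -9/4, the running product (prefactor -9/4) telescopes to a rising factorial.
Adjacent-term ratio: r(k) = (-2/9) * (k+1) (k+1) / [(k+5) (k+1)] - poly over poly, x = (-2/9) from leading terms; C = -9/4 at k = 0.


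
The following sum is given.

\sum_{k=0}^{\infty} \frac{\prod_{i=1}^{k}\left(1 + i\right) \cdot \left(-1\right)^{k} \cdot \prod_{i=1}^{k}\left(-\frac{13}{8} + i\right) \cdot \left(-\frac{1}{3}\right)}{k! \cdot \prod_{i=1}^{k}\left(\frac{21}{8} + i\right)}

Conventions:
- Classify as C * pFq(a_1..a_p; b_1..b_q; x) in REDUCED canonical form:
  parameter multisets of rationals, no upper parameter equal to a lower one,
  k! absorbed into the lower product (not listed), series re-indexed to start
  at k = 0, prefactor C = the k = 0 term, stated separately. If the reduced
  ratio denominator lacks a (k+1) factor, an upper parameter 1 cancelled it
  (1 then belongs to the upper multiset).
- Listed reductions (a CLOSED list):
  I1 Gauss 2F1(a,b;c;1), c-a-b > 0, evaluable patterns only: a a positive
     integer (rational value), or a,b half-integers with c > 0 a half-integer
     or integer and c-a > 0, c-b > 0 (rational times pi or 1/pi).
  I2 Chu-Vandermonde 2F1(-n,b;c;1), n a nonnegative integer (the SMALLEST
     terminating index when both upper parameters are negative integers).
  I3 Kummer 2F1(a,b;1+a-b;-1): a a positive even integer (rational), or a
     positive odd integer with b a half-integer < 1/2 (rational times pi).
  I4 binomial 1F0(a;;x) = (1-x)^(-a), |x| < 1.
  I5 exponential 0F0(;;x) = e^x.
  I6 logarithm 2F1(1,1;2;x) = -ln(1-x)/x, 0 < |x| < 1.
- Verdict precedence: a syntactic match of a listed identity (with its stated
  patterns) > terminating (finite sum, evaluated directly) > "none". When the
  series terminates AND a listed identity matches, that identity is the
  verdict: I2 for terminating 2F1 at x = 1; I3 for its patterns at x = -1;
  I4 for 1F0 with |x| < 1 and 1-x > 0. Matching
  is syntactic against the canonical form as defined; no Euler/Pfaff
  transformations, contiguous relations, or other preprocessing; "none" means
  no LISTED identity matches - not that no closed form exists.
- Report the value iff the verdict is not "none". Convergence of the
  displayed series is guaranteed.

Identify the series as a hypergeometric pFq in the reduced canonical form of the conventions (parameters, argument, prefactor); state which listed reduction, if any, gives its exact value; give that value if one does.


Classification (C = -\frac{1}{3}): 2F1 with upper {-\frac{5}{8}, 2}, lower {\frac{29}{8}}, argument x = -1. Verdict (x = -1): the Kummer evaluation I3 applies (x = -1; c = \frac{29}{8} equals 1+a-b for upper {-\frac{5}{8}, 2}: listed pattern). Its exact value is -\frac{7}{16}.

Structural cue: t_0 = -\frac{1}{3} here, and the running product (C = -1/3) telescopes to a rising factorial.
Consecutive-term ratio: r(k) = -1 * (k-\frac{5}{8}) (k+2) / [(k+\frac{29}{8}) (k+1)] - rational in k. x = -1; t_0 = -\frac{1}{3}; negate the roots.


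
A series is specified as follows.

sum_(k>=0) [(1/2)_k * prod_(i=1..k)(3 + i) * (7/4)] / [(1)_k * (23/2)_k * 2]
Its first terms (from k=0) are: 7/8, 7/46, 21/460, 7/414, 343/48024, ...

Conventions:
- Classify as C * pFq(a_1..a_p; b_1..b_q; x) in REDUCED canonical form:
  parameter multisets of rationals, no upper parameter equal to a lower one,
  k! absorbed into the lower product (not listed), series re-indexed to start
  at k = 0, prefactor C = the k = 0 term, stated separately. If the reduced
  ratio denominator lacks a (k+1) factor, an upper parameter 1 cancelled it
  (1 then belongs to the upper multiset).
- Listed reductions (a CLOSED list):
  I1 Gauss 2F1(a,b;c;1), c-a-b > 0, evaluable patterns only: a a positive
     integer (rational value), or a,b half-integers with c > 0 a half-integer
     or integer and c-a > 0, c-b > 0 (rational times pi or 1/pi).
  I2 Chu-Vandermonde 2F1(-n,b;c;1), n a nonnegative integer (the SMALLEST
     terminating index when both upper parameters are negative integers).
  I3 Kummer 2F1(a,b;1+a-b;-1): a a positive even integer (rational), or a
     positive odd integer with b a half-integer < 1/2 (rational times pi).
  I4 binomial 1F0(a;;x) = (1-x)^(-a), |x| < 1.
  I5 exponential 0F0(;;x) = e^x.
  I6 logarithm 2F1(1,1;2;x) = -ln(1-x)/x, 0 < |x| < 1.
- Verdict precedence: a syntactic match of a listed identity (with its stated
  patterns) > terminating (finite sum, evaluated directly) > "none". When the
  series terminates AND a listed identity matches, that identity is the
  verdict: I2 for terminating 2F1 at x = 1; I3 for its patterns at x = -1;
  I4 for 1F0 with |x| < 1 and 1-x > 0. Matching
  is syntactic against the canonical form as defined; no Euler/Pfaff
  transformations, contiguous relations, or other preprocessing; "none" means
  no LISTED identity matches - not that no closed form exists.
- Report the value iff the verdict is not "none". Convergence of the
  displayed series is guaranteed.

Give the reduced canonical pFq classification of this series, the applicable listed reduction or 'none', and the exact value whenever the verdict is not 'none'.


Reduced: x = 1, 2F1, upper = {1/2, 4}, lower = {23/2}, C = 7/8. Verdict: Gauss (I1, integer-parameter pattern) applies (x = 1: the Gamma ratio telescopes since c-a-b = 7 > 0 and a = 4 in Z>0). Exact value: 2261/2048.

Structural cue: with t_0 = 7/8, the constant factors (C = 7/8, x = 1) combine into one prefactor.
Ratio: r(k) = 1 * (k+1/2) (k+4) / [(k+23/2) (k+1)] ; factor over Q: parameters, x = 1, and C = 7/8.


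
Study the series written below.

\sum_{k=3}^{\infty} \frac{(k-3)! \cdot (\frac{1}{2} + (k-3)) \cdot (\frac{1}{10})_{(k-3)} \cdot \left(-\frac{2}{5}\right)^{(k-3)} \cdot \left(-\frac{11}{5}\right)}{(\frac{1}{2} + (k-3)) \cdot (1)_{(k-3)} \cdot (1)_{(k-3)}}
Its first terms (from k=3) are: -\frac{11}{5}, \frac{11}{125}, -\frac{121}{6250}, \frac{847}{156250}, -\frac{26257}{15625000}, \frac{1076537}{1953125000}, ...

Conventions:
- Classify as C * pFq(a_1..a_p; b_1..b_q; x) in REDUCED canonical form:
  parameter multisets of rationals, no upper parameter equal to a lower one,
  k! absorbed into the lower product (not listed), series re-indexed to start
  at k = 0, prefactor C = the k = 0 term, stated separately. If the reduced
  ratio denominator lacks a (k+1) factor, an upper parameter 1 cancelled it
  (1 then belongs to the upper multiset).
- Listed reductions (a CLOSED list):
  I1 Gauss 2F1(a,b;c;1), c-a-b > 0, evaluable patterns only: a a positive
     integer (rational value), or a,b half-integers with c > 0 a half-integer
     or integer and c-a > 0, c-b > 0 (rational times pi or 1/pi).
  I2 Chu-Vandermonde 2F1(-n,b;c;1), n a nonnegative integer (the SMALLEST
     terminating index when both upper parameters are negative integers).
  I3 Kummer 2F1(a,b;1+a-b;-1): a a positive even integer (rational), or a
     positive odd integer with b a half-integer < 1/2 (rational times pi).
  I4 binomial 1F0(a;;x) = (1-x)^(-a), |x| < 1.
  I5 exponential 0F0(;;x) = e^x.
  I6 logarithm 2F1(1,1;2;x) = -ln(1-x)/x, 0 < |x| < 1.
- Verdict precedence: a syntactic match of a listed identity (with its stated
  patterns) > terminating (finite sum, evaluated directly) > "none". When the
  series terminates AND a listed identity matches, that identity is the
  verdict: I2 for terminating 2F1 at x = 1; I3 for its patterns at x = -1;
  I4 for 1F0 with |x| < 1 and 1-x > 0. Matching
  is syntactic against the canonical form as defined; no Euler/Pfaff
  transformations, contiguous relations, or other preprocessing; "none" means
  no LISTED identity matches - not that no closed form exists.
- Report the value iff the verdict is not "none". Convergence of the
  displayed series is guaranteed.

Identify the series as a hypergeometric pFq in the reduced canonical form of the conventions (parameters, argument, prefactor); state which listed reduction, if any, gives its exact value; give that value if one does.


With C = -\frac{11}{5}: the canonical form is 1F0(\frac{1}{10}; -; -\frac{2}{5}). Verdict: the I4 binomial reduction applies (the 1F0 binomial series: exponent -1/10, x = -\frac{2}{5}). Value: \left(-\frac{11}{5}\right) \cdot \left(\frac{7}{5}\right)^{-\frac{1}{10}}.

The tell: t_0 being -\frac{11}{5}, k + 1/2 divides numerator and denominator alike; C = -11/5 after cancelling.
Ratio: r(k) = -\frac{2}{5} * (k+\frac{1}{10}) / [(k+1)] ; factor over Q: parameters, x = -\frac{2}{5}, and C = -\frac{11}{5}.


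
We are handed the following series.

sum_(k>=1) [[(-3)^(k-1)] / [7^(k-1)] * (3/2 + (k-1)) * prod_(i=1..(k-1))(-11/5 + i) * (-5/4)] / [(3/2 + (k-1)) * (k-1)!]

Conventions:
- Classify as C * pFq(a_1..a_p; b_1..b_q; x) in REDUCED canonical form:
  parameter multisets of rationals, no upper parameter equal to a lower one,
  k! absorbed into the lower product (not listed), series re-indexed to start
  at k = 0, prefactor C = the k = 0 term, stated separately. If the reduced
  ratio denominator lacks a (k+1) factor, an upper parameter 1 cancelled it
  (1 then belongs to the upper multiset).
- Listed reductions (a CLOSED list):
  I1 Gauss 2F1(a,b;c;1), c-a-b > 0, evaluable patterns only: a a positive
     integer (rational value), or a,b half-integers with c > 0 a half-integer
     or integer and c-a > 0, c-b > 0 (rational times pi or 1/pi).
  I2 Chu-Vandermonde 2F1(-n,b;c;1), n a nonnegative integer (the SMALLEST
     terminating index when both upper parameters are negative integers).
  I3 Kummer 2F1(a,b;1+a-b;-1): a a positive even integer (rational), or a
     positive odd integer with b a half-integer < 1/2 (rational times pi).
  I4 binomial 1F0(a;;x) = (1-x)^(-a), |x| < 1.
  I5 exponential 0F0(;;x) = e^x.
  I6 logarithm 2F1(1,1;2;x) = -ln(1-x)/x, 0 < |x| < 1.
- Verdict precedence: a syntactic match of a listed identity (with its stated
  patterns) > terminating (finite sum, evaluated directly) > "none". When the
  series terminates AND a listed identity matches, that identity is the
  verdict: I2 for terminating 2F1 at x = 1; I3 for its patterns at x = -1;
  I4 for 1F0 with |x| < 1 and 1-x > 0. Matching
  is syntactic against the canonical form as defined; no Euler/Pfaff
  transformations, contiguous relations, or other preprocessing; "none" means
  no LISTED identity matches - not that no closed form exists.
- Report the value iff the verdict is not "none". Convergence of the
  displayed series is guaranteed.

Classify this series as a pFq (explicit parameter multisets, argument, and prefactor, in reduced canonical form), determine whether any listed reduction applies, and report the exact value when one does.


Classification (C = -5/4): 1F0 with upper {-6/5}, lower {-}, argument x = -3/7. Verdict (x = -3/7): binomial (I4) applies (the 1F0 binomial series: exponent 6/5, x = -3/7). Value: (-5/4) * (10/7)^(6/5).

Structural cue: with t_0 = -5/4, the factor k + 3/2 cancels (top and bottom), leaving prefactor -5/4.
Ratio: r(k) = (-3/7) * (k-6/5) / [(k+1)] - rational; roots negated = parameters, x = (-3/7), C = -5/4.


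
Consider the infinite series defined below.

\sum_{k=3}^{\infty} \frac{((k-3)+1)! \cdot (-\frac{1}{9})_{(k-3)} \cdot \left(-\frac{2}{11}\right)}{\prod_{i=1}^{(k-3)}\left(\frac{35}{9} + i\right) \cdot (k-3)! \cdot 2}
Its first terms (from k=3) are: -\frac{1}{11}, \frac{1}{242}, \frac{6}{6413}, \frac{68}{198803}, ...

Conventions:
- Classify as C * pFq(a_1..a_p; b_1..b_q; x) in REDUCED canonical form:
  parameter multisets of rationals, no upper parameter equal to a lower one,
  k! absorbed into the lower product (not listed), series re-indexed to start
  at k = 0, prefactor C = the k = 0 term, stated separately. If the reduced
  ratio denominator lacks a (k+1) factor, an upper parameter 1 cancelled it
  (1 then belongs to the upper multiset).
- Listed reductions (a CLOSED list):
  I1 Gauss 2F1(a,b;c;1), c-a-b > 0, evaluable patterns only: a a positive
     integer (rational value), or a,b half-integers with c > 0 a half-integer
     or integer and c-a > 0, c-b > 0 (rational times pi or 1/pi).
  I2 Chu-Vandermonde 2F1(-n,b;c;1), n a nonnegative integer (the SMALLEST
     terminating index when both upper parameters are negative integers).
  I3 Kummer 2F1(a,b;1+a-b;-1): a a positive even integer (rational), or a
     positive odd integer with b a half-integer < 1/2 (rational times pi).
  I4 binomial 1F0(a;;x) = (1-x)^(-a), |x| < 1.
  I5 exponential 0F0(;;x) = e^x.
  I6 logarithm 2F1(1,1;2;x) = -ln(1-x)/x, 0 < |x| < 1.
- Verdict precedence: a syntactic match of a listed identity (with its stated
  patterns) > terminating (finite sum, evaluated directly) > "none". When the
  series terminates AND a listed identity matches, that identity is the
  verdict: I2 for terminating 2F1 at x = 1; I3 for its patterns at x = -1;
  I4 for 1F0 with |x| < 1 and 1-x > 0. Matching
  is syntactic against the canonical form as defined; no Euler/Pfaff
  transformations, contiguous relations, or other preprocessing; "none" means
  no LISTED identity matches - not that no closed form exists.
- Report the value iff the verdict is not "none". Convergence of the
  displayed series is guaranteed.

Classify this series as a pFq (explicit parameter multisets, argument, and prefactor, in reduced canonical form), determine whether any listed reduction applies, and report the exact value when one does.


Canonical form: C = -\frac{1}{11} times 2F1 with upper {-\frac{1}{9}, 2}, lower {\frac{44}{9}}, x = 1. Verdict: Gauss (I1, integer-parameter pattern) applies (x = 1: the Gamma ratio telescopes since c-a-b = 3 > 0 and a = 2 in Z>0). Hence: -\frac{455}{5346}.

Key step: t_0 being -\frac{1}{11}, the constant factors (prefactor -1/11) combine into one prefactor.
Step ratio: r(k) = 1 * (k-\frac{1}{9}) (k+2) / [(k+\frac{44}{9}) (k+1)] - rational in k. x = 1; t_0 = -\frac{1}{11}; negate the roots.


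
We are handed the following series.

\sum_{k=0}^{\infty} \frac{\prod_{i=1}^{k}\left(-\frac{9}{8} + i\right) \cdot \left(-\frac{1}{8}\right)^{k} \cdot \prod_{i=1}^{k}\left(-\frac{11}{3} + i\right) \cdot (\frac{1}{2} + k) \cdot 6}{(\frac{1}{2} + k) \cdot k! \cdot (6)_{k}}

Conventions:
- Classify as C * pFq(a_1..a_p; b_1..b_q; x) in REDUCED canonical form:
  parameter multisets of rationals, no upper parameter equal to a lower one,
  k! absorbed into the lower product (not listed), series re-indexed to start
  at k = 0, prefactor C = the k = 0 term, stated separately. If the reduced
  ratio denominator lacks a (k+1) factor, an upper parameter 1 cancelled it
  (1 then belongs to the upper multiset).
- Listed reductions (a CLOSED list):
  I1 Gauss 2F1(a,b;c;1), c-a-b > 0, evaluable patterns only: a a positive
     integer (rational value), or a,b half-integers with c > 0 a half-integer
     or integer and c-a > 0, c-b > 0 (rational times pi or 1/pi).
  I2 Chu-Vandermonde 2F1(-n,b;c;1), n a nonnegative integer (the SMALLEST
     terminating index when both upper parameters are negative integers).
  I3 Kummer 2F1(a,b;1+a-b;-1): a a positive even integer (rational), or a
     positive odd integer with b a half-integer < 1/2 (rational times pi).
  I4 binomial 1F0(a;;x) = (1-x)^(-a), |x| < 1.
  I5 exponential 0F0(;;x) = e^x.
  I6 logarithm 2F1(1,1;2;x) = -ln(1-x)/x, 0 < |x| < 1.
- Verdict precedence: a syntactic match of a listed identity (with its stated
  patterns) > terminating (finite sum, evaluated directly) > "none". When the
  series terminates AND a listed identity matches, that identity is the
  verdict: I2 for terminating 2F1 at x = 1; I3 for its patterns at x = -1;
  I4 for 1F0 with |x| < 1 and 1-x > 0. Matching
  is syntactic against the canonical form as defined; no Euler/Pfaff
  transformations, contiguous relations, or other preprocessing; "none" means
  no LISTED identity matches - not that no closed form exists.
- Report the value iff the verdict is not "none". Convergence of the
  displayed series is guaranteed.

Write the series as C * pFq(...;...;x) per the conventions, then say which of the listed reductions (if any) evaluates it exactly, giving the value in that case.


With C = 6: the canonical form is 2F1(-\frac{8}{3}, -\frac{1}{8}; 6; -\frac{1}{8}). Verdict: none - this 2F1 at x = -\frac{1}{8} matches no listed pattern, and upper {-\frac{8}{3}, -\frac{1}{8}} holds no stopper.

Key step: with t_0 = 6, the running product (C = 6, x = -1/8) telescopes to a rising factorial.
Adjacent-term ratio: r(k) = -\frac{1}{8} * (k-\frac{8}{3}) (k-\frac{1}{8}) / [(k+6) (k+1)] - rational in k, leading ratio -\frac{1}{8}; with t_0 = 6, classification follows.


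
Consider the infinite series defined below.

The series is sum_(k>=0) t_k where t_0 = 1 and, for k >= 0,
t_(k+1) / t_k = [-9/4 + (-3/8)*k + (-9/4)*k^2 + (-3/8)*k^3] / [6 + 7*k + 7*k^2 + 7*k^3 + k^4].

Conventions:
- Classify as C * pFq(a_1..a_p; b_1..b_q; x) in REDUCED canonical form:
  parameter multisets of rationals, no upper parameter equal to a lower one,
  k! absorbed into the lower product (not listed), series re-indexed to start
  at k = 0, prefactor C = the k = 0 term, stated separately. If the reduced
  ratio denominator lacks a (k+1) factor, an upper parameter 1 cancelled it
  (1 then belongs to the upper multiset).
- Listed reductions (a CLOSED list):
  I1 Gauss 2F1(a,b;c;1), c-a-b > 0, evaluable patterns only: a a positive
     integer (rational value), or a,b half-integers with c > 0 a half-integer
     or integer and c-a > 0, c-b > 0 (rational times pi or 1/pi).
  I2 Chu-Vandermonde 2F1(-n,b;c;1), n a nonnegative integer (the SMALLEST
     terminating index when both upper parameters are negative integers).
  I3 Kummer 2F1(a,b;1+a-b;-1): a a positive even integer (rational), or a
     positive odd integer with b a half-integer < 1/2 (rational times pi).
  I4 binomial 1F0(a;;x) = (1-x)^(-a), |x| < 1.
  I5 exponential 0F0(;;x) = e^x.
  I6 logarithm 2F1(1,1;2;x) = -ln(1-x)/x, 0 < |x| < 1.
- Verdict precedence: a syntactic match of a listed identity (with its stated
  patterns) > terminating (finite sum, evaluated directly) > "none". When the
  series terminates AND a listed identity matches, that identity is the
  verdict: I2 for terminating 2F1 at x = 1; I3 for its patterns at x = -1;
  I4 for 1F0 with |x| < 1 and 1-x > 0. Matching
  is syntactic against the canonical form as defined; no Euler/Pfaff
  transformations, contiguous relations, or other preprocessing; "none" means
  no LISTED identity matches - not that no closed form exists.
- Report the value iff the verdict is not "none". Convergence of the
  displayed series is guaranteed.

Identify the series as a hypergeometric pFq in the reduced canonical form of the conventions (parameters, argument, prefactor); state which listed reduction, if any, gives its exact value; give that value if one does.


x = -3/8 here; the reduced form reads 0F0, upper {-}, lower {-}, C = 1. Verdict (x = -3/8): the exponential series (I5) applies (the 0F0 exponential series at x = -3/8). Exact value: e^(-3/8).

Key observation: with t_0 = 1, the parameter 6 appears in both the upper and lower lists and cancels (alongside the other common factor).
Term ratio: r(k) = (-3/8) * 1 / [(k+1)] - rational in k. x = (-3/8); t_0 = 1; negate the roots.


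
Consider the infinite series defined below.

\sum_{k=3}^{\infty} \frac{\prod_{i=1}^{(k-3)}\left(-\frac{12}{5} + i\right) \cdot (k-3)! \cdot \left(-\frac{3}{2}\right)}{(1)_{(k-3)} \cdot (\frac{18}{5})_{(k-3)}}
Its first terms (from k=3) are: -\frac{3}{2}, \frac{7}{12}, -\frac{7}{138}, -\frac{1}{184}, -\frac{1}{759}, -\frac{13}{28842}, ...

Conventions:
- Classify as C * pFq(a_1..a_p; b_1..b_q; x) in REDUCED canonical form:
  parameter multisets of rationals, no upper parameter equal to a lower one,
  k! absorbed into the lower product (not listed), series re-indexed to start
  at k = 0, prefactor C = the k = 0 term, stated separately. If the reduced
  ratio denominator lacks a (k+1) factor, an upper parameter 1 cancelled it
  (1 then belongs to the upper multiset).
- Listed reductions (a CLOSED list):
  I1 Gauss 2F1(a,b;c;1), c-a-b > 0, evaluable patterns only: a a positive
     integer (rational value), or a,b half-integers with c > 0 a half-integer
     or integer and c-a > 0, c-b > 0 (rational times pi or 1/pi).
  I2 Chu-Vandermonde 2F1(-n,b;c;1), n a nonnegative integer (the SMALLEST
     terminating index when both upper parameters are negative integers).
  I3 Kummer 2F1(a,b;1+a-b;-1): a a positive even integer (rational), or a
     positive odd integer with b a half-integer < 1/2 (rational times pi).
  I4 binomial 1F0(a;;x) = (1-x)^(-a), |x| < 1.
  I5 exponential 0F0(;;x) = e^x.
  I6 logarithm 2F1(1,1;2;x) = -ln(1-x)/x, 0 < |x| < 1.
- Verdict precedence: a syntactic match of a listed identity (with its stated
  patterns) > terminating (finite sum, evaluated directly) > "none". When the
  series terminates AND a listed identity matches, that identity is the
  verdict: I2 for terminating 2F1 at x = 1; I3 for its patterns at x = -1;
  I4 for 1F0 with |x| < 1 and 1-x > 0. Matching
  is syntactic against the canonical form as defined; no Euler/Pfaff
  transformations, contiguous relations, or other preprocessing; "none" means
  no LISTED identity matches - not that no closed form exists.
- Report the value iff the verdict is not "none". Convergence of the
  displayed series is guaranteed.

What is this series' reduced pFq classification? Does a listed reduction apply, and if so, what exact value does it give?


With C = -\frac{3}{2}: the canonical form is 2F1(-\frac{7}{5}, 1; \frac{18}{5}; 1). Verdict: the Gauss summation I1 fires (x = 1: the Gamma ratio telescopes since c-a-b = 4 > 0 and a = 1 in Z>0). Hence: -\frac{39}{40}.

First insight: with t_0 = -\frac{3}{2}, (1)_k (C = -3/2, x = 1) is k! itself.
Consecutive-term ratio: r(k) = 1 * (k-\frac{7}{5}) (k+1) / [(k+\frac{18}{5}) (k+1)] - poly over poly, x = 1 from leading terms; C = -\frac{3}{2} at k = 0.


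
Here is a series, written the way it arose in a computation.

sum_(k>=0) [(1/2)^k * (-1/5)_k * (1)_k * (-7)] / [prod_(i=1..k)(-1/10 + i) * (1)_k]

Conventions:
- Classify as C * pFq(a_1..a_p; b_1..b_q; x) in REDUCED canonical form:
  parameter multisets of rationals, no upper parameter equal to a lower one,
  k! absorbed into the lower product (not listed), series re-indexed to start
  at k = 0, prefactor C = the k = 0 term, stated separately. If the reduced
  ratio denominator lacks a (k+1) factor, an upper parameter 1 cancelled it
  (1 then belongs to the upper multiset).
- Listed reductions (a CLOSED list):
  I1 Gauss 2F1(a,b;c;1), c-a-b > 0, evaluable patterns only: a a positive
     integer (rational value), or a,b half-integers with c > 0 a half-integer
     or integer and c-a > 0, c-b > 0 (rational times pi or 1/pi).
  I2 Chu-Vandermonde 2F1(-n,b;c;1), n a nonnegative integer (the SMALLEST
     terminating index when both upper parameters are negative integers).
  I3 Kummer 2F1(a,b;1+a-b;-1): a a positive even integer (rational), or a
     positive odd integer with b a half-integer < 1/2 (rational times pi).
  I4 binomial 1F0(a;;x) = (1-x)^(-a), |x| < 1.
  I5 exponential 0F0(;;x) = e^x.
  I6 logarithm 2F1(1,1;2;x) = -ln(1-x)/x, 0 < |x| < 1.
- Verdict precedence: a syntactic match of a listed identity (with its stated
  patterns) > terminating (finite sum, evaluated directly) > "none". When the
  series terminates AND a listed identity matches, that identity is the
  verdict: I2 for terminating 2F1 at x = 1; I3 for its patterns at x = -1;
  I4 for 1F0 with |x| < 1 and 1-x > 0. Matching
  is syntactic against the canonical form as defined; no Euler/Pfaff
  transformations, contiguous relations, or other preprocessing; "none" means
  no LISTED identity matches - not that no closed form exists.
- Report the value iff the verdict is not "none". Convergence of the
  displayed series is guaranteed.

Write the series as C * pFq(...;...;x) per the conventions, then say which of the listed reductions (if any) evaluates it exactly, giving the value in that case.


x = 1/2 here; the reduced form reads 2F1, upper {-1/5, 1}, lower {9/10}, C = -7. Verdict: none - at argument 1/2 the multisets {-1/5, 1} ; {9/10} match no listed identity.

First insight: with t_0 = -7, (1)_k (C = -7, x = 1/2) is k! itself.
Adjacent-term ratio: r(k) = (1/2) * (k-1/5) (k+1) / [(k+9/10) (k+1)] - poly over poly, x = (1/2) from leading terms; C = -7 at k = 0.


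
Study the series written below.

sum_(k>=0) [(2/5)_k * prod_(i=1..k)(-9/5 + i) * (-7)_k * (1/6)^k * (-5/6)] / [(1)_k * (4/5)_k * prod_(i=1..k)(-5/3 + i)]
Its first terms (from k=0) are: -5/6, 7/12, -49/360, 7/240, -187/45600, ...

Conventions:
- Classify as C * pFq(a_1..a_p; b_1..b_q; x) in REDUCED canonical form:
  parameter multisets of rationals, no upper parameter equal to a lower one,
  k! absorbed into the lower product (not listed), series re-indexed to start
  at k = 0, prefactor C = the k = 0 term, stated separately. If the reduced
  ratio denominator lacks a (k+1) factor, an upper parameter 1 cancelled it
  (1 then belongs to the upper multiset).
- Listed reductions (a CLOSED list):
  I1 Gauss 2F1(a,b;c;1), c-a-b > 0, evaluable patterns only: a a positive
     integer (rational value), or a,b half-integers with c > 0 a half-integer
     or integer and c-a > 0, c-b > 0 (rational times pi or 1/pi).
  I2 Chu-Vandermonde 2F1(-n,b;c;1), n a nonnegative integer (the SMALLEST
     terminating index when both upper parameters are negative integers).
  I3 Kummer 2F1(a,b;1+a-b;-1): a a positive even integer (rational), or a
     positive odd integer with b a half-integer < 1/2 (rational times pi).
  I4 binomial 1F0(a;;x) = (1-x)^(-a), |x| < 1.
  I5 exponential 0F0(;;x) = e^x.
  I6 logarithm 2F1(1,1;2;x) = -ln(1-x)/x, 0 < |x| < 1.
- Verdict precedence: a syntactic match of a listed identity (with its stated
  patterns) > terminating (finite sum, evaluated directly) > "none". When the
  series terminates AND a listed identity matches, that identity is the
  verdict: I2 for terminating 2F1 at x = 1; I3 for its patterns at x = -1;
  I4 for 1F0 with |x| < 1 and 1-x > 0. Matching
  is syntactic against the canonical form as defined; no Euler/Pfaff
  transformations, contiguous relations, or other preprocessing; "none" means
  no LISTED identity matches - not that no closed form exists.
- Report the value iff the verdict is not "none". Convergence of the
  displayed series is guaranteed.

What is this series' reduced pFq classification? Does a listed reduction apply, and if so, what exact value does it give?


At argument 1/6: a 3F2 with upper {-7, -4/5, 2/5}, lower {-2/3, 4/5}, scaled by C = -5/6. Verdict: terminating - upper -7 stops the sum at k = 7; the 8 terms are added exactly. Hence: -58133462291/161167500000.

Structural cue: t_0 = -5/6 here, and the running product (C = -5/6, x = 1/6) telescopes to a rising factorial.
Adjacent-term ratio: r(k) = (1/6) * (k-7) (k-4/5) (k+2/5) / [(k-2/3) (k+4/5) (k+1)] - rational in k. x = (1/6); t_0 = -5/6; negate the roots.
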